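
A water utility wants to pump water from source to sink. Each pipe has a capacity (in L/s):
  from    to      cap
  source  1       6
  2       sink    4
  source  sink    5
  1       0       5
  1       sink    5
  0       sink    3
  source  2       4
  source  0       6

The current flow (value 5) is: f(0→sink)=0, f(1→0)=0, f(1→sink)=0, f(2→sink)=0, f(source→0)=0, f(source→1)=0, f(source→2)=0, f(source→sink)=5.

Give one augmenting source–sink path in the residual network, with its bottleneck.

Residual along source→1→sink: source→1: 6, 1→sink: 5.
Bottleneck = min = 5.

source→1→sink, bottleneck 5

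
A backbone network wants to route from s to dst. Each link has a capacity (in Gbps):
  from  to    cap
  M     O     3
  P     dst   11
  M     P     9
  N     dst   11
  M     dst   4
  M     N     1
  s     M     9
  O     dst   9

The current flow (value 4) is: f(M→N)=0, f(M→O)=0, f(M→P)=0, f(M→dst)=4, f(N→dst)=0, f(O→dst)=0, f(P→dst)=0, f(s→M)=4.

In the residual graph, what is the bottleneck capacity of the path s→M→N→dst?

1

Residual capacities along the path: s→M: 5, M→N: 1, N→dst: 11.
Minimum is 1.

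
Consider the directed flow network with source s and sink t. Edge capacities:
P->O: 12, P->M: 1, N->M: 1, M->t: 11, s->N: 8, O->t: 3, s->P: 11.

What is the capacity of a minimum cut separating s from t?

5

Max flow = 5 (via 3 augmenting paths).
In the residual at optimum, the set reachable from s is {N, O, P, s}.
Cut edges: P->M (cap 1), O->t (cap 3), N->M (cap 1). Sum = 5.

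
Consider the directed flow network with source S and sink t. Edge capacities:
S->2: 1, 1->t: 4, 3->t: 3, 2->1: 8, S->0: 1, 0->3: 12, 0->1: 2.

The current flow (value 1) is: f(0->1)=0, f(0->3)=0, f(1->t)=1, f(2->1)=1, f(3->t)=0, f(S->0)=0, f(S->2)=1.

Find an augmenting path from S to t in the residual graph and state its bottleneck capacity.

Residual along S->0->1->t: S->0: 1, 0->1: 2, 1->t: 3.
Bottleneck = min = 1.

S->0->1->t, bottleneck 1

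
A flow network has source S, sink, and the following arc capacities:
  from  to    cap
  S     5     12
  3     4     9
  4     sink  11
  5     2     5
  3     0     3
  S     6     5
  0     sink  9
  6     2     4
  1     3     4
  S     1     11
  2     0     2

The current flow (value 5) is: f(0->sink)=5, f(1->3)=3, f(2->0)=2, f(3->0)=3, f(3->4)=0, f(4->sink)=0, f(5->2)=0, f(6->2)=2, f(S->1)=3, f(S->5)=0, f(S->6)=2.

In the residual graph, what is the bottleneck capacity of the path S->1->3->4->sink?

Residual capacities along the path: S->1: 8, 1->3: 1, 3->4: 9, 4->sink: 11.
Minimum is 1.

1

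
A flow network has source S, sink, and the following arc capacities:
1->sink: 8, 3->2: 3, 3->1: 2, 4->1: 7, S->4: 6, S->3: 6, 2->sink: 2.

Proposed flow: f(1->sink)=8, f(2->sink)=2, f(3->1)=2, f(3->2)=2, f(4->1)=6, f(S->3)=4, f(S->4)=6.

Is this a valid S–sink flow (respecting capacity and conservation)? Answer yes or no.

Every edge has 0 ≤ f(e) ≤ cap(e).
At each intermediate node, inflow equals outflow.

Yes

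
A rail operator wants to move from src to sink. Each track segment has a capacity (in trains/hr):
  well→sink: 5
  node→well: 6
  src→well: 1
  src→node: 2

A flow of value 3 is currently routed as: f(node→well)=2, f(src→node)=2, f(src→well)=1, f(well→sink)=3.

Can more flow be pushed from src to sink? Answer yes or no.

Residual reachable from src: {src}; sink is not reachable.
Saturated cut: src→node, src→well with total capacity 3 = current flow value. Flow is maximum.

No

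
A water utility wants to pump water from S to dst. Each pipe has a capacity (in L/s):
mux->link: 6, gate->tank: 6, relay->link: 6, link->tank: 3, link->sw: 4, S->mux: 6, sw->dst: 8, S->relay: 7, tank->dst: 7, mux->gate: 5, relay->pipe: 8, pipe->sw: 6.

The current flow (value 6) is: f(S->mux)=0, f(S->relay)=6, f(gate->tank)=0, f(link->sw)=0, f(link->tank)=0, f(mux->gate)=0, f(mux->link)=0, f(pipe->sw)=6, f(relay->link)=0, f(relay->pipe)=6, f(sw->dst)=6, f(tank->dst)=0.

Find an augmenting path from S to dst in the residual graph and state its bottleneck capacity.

Residual along S->relay->link->sw->dst: S->relay: 1, relay->link: 6, link->sw: 4, sw->dst: 2.
Bottleneck = min = 1.

S->relay->link->sw->dst, bottleneck 1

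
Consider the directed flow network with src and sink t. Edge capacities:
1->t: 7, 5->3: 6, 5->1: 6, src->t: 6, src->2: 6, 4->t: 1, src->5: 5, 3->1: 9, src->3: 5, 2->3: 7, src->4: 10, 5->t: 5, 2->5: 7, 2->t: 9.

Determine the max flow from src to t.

23

Augment src->t: bottleneck 6. Total 6.
Augment src->2->t: bottleneck 6. Total 12.
Augment src->5->t: bottleneck 5. Total 17.
Augment src->4->t: bottleneck 1. Total 18.
Augment src->3->1->t: bottleneck 5. Total 23.
No augmenting path remains in the residual graph.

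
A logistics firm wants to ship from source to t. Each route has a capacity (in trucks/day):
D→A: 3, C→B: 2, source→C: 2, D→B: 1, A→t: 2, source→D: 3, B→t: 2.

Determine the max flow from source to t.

4

Augment source→C→B→t: bottleneck 2. Total 2.
Augment source→D→A→t: bottleneck 2. Total 4.
No augmenting path remains in the residual graph.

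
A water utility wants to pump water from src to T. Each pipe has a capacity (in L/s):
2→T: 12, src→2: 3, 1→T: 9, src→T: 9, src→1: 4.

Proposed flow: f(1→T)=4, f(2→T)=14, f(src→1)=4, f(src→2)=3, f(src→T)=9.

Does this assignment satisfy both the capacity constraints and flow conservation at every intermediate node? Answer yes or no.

No

Capacity violated on 2→T: flow 14 > capacity 12.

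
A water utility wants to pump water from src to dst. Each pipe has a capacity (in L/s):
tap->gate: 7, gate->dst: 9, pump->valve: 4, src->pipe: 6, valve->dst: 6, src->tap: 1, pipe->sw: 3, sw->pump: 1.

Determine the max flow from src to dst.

Augment src->tap->gate->dst: bottleneck 1. Total 1.
Augment src->pipe->sw->pump->valve->dst: bottleneck 1. Total 2.
No augmenting path remains in the residual graph.

2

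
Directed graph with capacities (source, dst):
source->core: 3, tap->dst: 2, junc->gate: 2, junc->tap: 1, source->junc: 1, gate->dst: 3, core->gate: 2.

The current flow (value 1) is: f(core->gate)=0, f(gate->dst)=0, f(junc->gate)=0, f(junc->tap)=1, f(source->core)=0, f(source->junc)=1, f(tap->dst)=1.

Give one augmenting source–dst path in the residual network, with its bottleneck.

source->core->gate->dst, bottleneck 2

Residual along source->core->gate->dst: source->core: 3, core->gate: 2, gate->dst: 3.
Bottleneck = min = 2.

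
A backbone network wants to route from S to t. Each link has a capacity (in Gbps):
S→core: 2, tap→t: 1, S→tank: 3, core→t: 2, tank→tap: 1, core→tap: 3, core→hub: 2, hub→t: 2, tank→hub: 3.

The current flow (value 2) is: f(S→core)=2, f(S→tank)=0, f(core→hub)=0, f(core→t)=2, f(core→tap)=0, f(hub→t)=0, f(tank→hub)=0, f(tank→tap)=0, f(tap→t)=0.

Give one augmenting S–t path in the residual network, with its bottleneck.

S→tank→tap→t, bottleneck 1

Residual along S→tank→tap→t: S→tank: 3, tank→tap: 1, tap→t: 1.
Bottleneck = min = 1.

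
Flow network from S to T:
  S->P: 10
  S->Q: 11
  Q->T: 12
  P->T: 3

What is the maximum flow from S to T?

14

Augment S->P->T: bottleneck 3. Total 3.
Augment S->Q->T: bottleneck 11. Total 14.
No augmenting path remains in the residual graph.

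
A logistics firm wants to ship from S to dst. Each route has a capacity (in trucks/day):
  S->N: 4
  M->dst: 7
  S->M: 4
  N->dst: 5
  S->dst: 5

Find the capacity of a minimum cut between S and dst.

Max flow = 13 (via 3 augmenting paths).
In the residual at optimum, the set reachable from S is {S}.
Cut edges: S->N (cap 4), S->M (cap 4), S->dst (cap 5). Sum = 13.

13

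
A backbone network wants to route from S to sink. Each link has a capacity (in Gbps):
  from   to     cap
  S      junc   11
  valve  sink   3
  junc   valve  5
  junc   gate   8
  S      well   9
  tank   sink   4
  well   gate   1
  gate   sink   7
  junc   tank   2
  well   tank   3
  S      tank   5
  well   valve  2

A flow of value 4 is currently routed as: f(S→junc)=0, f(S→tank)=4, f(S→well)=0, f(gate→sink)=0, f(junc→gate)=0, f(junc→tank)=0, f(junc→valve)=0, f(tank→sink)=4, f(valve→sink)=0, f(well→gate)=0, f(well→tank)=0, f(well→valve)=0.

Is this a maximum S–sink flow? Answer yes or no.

Residual path S→junc→gate→sink has bottleneck 7 > 0.
Pushing 7 along it raises the flow to 11, so the given flow is not maximum.

No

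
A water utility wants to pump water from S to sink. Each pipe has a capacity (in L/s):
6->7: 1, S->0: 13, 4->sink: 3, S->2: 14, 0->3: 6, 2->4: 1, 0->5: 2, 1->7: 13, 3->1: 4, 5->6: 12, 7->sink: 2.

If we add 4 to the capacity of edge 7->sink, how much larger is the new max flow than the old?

3

Original max flow = 3.
After raising cap(7->sink), augmenting paths through that edge carry 3 more units.
New max flow = 6. Increase = 3.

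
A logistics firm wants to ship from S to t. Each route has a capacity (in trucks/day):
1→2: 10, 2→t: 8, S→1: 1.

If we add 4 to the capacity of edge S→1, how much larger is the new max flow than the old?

4

Original max flow = 1.
After raising cap(S→1), augmenting paths through that edge carry 4 more units.
New max flow = 5. Increase = 4.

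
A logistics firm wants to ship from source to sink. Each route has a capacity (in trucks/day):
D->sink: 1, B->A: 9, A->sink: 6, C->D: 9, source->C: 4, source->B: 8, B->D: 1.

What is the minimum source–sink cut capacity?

7

Max flow = 7 (via 2 augmenting paths).
In the residual at optimum, the set reachable from source is {A, B, C, D, source}.
Cut edges: D->sink (cap 1), A->sink (cap 6). Sum = 7.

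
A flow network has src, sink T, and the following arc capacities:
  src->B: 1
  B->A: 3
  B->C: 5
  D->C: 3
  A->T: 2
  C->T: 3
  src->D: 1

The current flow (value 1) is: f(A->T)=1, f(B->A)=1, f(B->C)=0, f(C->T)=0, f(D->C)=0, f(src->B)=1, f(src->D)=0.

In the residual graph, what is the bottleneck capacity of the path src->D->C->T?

Residual capacities along the path: src->D: 1, D->C: 3, C->T: 3.
Minimum is 1.

1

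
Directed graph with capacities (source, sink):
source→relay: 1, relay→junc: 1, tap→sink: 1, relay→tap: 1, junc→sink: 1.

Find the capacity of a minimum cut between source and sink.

1

Max flow = 1 (via 1 augmenting path).
In the residual at optimum, the set reachable from source is {source}.
Cut edges: source→relay (cap 1). Sum = 1.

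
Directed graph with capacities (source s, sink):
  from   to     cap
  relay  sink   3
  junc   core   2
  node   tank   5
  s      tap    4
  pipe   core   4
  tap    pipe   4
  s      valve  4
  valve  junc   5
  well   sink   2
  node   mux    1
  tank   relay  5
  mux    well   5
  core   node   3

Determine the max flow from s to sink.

Augment s→valve→junc→core→node→mux→well→sink: bottleneck 1. Total 1.
Augment s→valve→junc→core→node→tank→relay→sink: bottleneck 1. Total 2.
Augment s→tap→pipe→core→node→tank→relay→sink: bottleneck 1. Total 3.
No augmenting path remains in the residual graph.

3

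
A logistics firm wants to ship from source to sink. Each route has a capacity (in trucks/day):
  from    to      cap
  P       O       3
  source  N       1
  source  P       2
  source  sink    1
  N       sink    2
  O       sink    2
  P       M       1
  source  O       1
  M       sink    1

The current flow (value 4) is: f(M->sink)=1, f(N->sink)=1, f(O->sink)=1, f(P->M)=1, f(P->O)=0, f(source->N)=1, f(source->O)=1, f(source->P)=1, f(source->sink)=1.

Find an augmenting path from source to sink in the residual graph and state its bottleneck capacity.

Residual along source->P->O->sink: source->P: 1, P->O: 3, O->sink: 1.
Bottleneck = min = 1.

source->P->O->sink, bottleneck 1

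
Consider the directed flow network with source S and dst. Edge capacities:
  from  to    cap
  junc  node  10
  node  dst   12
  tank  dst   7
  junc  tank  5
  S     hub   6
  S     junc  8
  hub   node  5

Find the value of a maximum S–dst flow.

13

Augment S→junc→tank→dst: bottleneck 5. Total 5.
Augment S→junc→node→dst: bottleneck 3. Total 8.
Augment S→hub→node→dst: bottleneck 5. Total 13.
No augmenting path remains in the residual graph.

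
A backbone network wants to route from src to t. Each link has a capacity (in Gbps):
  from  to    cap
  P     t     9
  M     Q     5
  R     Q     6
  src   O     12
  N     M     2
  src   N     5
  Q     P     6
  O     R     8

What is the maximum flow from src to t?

6

Augment src→N→M→Q→P→t: bottleneck 2. Total 2.
Augment src→O→R→Q→P→t: bottleneck 4. Total 6.
No augmenting path remains in the residual graph.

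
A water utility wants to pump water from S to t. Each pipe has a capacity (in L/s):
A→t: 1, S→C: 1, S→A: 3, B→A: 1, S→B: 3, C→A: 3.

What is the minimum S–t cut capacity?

1

Max flow = 1 (via 1 augmenting path).
In the residual at optimum, the set reachable from S is {A, B, C, S}.
Cut edges: A→t (cap 1). Sum = 1.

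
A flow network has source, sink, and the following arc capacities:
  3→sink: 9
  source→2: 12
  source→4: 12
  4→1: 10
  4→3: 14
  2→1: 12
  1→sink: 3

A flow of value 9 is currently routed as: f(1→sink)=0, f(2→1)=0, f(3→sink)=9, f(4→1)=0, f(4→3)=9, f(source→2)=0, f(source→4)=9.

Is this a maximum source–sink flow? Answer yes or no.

No

Residual path source→4→1→sink has bottleneck 3 > 0.
Pushing 3 along it raises the flow to 12, so the given flow is not maximum.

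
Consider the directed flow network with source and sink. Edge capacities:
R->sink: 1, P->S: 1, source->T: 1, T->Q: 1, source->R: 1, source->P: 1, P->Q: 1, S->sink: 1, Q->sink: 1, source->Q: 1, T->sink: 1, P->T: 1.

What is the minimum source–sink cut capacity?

4

Max flow = 4 (via 4 augmenting paths).
In the residual at optimum, the set reachable from source is {source}.
Cut edges: source->P (cap 1), source->T (cap 1), source->Q (cap 1), source->R (cap 1). Sum = 4.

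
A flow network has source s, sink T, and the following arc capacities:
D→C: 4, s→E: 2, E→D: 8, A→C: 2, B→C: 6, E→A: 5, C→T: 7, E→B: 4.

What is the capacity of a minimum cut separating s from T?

2

Max flow = 2 (via 1 augmenting path).
In the residual at optimum, the set reachable from s is {s}.
Cut edges: s→E (cap 2). Sum = 2.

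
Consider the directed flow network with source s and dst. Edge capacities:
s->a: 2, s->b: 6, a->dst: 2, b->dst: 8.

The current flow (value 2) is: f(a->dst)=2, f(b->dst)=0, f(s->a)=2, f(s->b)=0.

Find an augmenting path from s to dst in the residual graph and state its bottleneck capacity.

Residual along s->b->dst: s->b: 6, b->dst: 8.
Bottleneck = min = 6.

s->b->dst, bottleneck 6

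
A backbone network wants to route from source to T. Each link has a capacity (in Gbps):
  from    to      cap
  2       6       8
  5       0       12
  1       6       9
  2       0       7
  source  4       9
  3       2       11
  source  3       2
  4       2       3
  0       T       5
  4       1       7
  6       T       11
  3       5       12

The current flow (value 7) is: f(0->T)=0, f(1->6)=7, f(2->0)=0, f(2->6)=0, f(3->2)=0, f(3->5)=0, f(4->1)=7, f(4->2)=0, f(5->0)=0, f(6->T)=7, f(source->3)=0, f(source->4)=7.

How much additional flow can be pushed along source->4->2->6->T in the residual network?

Residual capacities along the path: source->4: 2, 4->2: 3, 2->6: 8, 6->T: 4.
Minimum is 2.

2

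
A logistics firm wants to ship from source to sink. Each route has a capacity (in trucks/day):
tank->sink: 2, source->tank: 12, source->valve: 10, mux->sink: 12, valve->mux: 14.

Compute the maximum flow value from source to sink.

12

Augment source->tank->sink: bottleneck 2. Total 2.
Augment source->valve->mux->sink: bottleneck 10. Total 12.
No augmenting path remains in the residual graph.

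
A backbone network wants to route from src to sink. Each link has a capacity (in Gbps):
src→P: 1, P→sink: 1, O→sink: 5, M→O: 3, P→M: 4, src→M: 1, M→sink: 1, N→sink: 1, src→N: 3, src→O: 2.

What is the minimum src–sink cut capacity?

5

Max flow = 5 (via 4 augmenting paths).
In the residual at optimum, the set reachable from src is {N, src}.
Cut edges: src→P (cap 1), src→M (cap 1), src→O (cap 2), N→sink (cap 1). Sum = 5.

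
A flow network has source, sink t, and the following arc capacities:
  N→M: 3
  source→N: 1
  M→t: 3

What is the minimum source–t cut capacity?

1

Max flow = 1 (via 1 augmenting path).
In the residual at optimum, the set reachable from source is {source}.
Cut edges: source→N (cap 1). Sum = 1.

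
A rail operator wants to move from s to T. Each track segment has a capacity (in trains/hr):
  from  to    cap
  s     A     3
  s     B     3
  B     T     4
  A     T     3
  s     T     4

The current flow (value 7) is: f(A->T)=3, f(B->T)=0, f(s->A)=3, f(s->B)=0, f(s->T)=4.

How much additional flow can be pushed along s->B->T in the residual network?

Residual capacities along the path: s->B: 3, B->T: 4.
Minimum is 3.

3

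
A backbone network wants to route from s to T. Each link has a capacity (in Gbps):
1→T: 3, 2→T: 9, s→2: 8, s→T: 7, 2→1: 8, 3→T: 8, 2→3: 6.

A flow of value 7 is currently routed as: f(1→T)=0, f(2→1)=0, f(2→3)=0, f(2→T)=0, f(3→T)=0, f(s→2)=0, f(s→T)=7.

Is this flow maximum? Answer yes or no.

No

Residual path s→2→T has bottleneck 8 > 0.
Pushing 8 along it raises the flow to 15, so the given flow is not maximum.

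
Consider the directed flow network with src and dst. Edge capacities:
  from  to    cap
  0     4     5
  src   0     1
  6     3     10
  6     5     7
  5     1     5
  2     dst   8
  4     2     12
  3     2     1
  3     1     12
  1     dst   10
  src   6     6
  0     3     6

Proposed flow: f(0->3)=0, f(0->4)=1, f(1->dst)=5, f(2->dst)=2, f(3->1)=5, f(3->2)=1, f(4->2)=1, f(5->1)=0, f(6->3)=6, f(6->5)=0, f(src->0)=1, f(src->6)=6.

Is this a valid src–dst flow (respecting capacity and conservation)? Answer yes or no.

Every edge has 0 ≤ f(e) ≤ cap(e).
At each intermediate node, inflow equals outflow.

Yes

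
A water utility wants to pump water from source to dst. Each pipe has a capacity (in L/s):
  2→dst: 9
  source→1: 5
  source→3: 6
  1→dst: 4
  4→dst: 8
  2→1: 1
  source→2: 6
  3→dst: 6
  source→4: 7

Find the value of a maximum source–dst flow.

Augment source→4→dst: bottleneck 7. Total 7.
Augment source→2→dst: bottleneck 6. Total 13.
Augment source→1→dst: bottleneck 4. Total 17.
Augment source→3→dst: bottleneck 6. Total 23.
No augmenting path remains in the residual graph.

23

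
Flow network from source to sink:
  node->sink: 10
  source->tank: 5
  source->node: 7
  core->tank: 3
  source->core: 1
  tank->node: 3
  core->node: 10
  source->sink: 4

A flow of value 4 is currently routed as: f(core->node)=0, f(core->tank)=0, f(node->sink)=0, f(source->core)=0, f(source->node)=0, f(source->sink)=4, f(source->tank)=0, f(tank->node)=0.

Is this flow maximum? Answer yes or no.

Residual path source->node->sink has bottleneck 7 > 0.
Pushing 7 along it raises the flow to 11, so the given flow is not maximum.

No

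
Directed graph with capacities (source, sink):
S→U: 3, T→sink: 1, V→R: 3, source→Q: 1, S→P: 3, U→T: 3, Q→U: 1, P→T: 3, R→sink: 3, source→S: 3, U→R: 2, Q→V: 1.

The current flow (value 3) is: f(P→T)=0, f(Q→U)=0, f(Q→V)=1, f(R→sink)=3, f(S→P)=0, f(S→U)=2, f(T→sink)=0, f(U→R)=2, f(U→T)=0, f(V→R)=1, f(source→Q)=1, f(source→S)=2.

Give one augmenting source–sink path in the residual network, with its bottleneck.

source→S→U→T→sink, bottleneck 1

Residual along source→S→U→T→sink: source→S: 1, S→U: 1, U→T: 3, T→sink: 1.
Bottleneck = min = 1.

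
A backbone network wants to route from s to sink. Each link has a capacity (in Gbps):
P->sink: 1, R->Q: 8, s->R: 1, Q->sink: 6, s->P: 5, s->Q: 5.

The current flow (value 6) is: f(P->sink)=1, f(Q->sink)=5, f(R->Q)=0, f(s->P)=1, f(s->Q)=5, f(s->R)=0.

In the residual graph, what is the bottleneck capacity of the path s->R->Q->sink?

Residual capacities along the path: s->R: 1, R->Q: 8, Q->sink: 1.
Minimum is 1.

1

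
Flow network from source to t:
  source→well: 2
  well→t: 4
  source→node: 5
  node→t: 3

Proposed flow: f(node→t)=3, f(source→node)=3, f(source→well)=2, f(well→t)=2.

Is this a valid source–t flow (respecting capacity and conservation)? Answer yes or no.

Yes

Every edge has 0 ≤ f(e) ≤ cap(e).
At each intermediate node, inflow equals outflow.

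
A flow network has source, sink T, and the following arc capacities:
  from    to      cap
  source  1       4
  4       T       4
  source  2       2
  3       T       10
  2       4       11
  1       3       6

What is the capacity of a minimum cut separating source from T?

6

Max flow = 6 (via 2 augmenting paths).
In the residual at optimum, the set reachable from source is {source}.
Cut edges: source->1 (cap 4), source->2 (cap 2). Sum = 6.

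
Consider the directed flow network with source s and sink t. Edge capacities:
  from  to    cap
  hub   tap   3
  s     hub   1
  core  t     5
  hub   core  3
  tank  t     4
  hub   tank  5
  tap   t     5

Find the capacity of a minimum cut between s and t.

Max flow = 1 (via 1 augmenting path).
In the residual at optimum, the set reachable from s is {s}.
Cut edges: s->hub (cap 1). Sum = 1.

1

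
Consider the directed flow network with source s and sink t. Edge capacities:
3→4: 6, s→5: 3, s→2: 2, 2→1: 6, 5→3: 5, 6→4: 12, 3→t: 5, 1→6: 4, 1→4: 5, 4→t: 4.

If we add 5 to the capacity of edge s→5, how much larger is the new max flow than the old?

Original max flow = 5.
After raising cap(s→5), augmenting paths through that edge carry 2 more units.
New max flow = 7. Increase = 2.

2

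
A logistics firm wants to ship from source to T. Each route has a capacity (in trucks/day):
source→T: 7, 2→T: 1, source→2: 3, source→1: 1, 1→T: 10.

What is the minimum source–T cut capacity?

Max flow = 9 (via 3 augmenting paths).
In the residual at optimum, the set reachable from source is {2, source}.
Cut edges: source→1 (cap 1), source→T (cap 7), 2→T (cap 1). Sum = 9.

9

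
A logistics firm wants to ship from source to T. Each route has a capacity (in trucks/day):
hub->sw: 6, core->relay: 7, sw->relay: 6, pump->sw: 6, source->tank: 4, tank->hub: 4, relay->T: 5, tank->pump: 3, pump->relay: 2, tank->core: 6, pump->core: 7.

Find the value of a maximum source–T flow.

4

Augment source->tank->pump->relay->T: bottleneck 2. Total 2.
Augment source->tank->core->relay->T: bottleneck 2. Total 4.
No augmenting path remains in the residual graph.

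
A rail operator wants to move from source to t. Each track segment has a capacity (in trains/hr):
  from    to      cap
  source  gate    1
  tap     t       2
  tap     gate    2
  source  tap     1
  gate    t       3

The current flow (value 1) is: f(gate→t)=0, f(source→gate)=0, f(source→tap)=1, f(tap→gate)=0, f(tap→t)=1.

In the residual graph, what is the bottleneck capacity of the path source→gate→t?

1

Residual capacities along the path: source→gate: 1, gate→t: 3.
Minimum is 1.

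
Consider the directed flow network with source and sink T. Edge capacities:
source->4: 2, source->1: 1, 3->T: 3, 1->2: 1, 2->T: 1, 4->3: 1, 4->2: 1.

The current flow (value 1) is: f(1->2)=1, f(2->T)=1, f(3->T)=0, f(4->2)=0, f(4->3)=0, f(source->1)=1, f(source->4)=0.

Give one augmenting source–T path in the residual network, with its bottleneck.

Residual along source->4->3->T: source->4: 2, 4->3: 1, 3->T: 3.
Bottleneck = min = 1.

source->4->3->T, bottleneck 1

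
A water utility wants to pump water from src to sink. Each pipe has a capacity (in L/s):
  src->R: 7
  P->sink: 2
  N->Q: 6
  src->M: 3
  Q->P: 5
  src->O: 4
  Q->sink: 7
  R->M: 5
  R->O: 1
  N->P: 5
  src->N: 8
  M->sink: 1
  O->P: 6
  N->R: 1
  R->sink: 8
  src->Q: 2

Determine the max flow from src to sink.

18

Augment src->R->sink: bottleneck 7. Total 7.
Augment src->Q->sink: bottleneck 2. Total 9.
Augment src->M->sink: bottleneck 1. Total 10.
Augment src->N->R->sink: bottleneck 1. Total 11.
Augment src->N->Q->sink: bottleneck 5. Total 16.
Augment src->N->P->sink: bottleneck 2. Total 18.
No augmenting path remains in the residual graph.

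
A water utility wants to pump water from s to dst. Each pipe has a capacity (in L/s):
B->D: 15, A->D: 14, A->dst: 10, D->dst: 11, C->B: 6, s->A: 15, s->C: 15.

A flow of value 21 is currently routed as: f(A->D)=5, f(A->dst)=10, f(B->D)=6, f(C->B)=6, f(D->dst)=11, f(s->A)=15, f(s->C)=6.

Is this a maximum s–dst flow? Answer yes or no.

Residual reachable from s: {C, s}; dst is not reachable.
Saturated cut: s->A, C->B with total capacity 21 = current flow value. Flow is maximum.

Yes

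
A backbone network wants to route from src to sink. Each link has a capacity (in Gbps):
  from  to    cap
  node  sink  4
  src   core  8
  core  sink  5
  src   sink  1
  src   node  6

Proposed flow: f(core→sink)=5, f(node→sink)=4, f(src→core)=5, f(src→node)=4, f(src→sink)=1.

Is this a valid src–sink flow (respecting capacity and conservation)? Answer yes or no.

Yes

Every edge has 0 ≤ f(e) ≤ cap(e).
At each intermediate node, inflow equals outflow.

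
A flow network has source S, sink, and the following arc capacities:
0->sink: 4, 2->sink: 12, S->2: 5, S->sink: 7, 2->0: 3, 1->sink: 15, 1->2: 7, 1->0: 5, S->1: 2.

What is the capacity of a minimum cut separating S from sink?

14

Max flow = 14 (via 3 augmenting paths).
In the residual at optimum, the set reachable from S is {S}.
Cut edges: S->1 (cap 2), S->2 (cap 5), S->sink (cap 7). Sum = 14.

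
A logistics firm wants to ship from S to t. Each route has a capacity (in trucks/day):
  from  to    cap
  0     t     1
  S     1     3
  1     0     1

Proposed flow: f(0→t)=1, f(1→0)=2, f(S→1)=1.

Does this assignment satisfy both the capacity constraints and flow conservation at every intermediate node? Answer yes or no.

No

Capacity violated on 1→0: flow 2 > capacity 1.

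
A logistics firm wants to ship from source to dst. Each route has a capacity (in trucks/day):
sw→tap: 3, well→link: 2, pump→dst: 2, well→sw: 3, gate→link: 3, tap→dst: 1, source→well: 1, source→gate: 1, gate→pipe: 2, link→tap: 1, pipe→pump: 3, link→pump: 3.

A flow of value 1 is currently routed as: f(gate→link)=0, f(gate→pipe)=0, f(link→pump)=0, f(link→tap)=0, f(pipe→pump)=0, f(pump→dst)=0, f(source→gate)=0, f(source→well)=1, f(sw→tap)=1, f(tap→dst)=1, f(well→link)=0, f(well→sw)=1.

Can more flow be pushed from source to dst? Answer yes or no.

Residual path source→gate→link→pump→dst has bottleneck 1 > 0.
Pushing 1 along it raises the flow to 2, so the given flow is not maximum.

Yes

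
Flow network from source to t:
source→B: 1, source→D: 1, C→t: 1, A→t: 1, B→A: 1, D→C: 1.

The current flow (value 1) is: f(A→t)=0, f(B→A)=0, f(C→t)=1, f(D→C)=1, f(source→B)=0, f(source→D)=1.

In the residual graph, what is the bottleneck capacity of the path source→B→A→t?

Residual capacities along the path: source→B: 1, B→A: 1, A→t: 1.
Minimum is 1.

1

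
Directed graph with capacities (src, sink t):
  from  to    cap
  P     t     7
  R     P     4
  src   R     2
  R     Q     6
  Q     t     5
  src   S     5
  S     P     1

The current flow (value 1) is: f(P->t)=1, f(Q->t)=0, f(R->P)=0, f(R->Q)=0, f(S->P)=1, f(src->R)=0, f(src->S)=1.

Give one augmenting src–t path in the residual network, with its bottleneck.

src->R->P->t, bottleneck 2

Residual along src->R->P->t: src->R: 2, R->P: 4, P->t: 6.
Bottleneck = min = 2.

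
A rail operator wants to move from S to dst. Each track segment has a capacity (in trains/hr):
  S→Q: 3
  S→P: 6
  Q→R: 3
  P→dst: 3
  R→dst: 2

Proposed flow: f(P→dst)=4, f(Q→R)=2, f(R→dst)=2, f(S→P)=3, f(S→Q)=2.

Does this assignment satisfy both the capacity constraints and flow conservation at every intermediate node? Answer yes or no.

Capacity violated on P→dst: flow 4 > capacity 3.

No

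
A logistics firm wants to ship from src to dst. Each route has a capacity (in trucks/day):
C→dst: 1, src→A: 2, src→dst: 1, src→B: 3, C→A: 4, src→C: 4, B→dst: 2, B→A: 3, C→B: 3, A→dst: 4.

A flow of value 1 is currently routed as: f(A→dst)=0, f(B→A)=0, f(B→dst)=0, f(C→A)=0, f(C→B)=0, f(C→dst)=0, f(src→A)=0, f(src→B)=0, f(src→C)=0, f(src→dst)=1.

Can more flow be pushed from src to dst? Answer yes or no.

Yes

Residual path src→C→dst has bottleneck 1 > 0.
Pushing 1 along it raises the flow to 2, so the given flow is not maximum.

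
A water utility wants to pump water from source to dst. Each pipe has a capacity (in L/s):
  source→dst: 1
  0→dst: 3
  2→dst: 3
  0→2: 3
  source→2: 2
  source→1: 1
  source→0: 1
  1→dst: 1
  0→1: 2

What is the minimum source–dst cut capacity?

5

Max flow = 5 (via 4 augmenting paths).
In the residual at optimum, the set reachable from source is {source}.
Cut edges: source→0 (cap 1), source→2 (cap 2), source→1 (cap 1), source→dst (cap 1). Sum = 5.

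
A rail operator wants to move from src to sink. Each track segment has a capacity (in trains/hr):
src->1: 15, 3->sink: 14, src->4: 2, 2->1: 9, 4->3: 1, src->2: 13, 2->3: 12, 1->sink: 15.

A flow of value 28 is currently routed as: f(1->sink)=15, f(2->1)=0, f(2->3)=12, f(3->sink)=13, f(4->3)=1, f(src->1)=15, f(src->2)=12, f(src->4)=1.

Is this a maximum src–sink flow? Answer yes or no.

Residual reachable from src: {1, 2, 4, src}; sink is not reachable.
Saturated cut: 4->3, 2->3, 1->sink with total capacity 28 = current flow value. Flow is maximum.

Yes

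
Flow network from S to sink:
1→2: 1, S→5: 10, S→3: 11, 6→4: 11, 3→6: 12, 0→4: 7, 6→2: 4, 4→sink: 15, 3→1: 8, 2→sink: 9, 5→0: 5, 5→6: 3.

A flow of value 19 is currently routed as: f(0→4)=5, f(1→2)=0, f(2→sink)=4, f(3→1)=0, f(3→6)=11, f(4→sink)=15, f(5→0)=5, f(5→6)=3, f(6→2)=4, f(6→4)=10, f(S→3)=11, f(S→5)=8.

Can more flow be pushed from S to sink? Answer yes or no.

No

Residual reachable from S: {5, S}; sink is not reachable.
Saturated cut: S→3, 5→0, 5→6 with total capacity 19 = current flow value. Flow is maximum.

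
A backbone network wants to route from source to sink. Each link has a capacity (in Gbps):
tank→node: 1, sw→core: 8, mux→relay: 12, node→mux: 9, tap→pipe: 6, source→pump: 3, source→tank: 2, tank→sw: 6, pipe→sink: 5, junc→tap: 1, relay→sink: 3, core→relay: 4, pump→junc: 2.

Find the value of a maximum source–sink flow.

Augment source→pump→junc→tap→pipe→sink: bottleneck 1. Total 1.
Augment source→tank→node→mux→relay→sink: bottleneck 1. Total 2.
Augment source→tank→sw→core→relay→sink: bottleneck 1. Total 3.
No augmenting path remains in the residual graph.

3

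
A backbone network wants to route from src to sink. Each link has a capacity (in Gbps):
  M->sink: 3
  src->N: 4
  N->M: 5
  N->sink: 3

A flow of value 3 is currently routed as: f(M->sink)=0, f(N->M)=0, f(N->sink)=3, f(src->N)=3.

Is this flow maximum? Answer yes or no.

No

Residual path src->N->M->sink has bottleneck 1 > 0.
Pushing 1 along it raises the flow to 4, so the given flow is not maximum.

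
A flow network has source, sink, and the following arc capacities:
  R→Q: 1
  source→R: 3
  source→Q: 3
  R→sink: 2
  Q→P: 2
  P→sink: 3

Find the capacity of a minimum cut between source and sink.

Max flow = 4 (via 2 augmenting paths).
In the residual at optimum, the set reachable from source is {Q, R, source}.
Cut edges: R→sink (cap 2), Q→P (cap 2). Sum = 4.

4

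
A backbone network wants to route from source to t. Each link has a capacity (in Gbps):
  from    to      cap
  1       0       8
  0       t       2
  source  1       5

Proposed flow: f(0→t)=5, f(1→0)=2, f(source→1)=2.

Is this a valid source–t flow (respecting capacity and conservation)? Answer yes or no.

No

Capacity violated on 0→t: flow 5 > capacity 2.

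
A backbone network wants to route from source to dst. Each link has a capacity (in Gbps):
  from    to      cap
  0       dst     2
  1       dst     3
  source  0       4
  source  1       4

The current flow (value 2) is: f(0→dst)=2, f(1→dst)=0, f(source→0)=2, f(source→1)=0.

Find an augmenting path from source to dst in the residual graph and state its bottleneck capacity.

source→1→dst, bottleneck 3

Residual along source→1→dst: source→1: 4, 1→dst: 3.
Bottleneck = min = 3.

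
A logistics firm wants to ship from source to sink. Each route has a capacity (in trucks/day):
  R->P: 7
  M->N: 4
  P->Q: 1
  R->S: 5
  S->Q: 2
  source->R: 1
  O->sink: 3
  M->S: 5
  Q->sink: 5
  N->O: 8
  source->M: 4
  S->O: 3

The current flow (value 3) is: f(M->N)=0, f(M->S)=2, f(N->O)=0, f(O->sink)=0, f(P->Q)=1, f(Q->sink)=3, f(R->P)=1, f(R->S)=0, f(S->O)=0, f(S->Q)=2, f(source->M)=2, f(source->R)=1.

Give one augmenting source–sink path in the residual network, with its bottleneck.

source->M->S->O->sink, bottleneck 2

Residual along source->M->S->O->sink: source->M: 2, M->S: 3, S->O: 3, O->sink: 3.
Bottleneck = min = 2.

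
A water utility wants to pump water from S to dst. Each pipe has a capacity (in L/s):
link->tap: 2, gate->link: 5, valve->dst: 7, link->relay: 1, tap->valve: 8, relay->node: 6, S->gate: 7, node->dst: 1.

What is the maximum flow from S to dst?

Augment S->gate->link->tap->valve->dst: bottleneck 2. Total 2.
Augment S->gate->link->relay->node->dst: bottleneck 1. Total 3.
No augmenting path remains in the residual graph.

3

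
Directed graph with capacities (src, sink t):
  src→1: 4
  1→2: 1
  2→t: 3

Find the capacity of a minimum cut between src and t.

Max flow = 1 (via 1 augmenting path).
In the residual at optimum, the set reachable from src is {1, src}.
Cut edges: 1→2 (cap 1). Sum = 1.

1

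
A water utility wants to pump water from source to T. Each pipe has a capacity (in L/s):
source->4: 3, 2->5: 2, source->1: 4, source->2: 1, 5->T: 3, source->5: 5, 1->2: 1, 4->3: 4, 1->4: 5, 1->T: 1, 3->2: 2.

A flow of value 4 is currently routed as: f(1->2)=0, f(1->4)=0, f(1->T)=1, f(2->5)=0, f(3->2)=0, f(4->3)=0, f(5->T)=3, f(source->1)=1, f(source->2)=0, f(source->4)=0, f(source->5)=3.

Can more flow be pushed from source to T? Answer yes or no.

No

Residual reachable from source: {1, 2, 3, 4, 5, source}; T is not reachable.
Saturated cut: 1->T, 5->T with total capacity 4 = current flow value. Flow is maximum.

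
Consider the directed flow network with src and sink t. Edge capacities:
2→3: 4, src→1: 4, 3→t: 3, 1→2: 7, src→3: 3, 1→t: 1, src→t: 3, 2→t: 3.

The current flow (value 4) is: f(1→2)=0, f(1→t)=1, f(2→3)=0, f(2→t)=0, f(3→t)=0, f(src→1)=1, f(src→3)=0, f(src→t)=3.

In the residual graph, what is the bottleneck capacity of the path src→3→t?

Residual capacities along the path: src→3: 3, 3→t: 3.
Minimum is 3.

3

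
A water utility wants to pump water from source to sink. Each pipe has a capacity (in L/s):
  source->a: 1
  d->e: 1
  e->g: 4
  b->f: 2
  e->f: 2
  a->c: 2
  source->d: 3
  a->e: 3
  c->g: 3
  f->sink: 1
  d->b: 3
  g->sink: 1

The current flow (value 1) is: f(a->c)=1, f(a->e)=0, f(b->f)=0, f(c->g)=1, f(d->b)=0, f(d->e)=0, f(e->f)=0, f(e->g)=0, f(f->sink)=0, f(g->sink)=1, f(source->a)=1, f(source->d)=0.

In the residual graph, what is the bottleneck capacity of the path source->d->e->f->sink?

Residual capacities along the path: source->d: 3, d->e: 1, e->f: 2, f->sink: 1.
Minimum is 1.

1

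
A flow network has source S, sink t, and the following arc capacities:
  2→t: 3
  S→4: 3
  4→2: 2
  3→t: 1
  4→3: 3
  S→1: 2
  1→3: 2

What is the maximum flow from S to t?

Augment S→1→3→t: bottleneck 1. Total 1.
Augment S→4→2→t: bottleneck 2. Total 3.
No augmenting path remains in the residual graph.

3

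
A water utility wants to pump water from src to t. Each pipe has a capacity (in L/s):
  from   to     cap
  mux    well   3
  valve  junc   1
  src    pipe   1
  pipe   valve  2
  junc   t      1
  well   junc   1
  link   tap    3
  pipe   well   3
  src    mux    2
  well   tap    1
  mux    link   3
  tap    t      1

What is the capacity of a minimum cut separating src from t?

Max flow = 2 (via 2 augmenting paths).
In the residual at optimum, the set reachable from src is {junc, link, mux, pipe, src, tap, valve, well}.
Cut edges: junc→t (cap 1), tap→t (cap 1). Sum = 2.

2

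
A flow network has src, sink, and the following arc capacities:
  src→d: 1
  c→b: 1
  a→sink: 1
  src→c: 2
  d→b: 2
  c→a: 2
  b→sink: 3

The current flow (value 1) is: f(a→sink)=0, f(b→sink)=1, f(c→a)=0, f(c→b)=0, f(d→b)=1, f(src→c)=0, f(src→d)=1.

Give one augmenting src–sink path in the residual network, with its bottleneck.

Residual along src→c→b→sink: src→c: 2, c→b: 1, b→sink: 2.
Bottleneck = min = 1.

src→c→b→sink, bottleneck 1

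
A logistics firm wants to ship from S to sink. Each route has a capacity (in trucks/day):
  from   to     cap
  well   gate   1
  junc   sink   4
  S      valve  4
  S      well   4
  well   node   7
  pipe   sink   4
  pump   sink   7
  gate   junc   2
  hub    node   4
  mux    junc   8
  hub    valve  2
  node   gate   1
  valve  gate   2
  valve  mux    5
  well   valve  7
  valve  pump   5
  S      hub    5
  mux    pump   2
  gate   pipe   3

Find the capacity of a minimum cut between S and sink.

11

Max flow = 11 (via 6 augmenting paths).
In the residual at optimum, the set reachable from S is {S, hub, node}.
Cut edges: S->well (cap 4), S->valve (cap 4), hub->valve (cap 2), node->gate (cap 1). Sum = 11.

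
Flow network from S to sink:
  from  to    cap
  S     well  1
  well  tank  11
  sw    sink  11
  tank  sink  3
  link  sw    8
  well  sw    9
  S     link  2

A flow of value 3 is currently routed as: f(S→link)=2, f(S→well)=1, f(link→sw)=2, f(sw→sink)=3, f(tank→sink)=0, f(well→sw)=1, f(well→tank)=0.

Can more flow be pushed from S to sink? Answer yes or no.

Residual reachable from S: {S}; sink is not reachable.
Saturated cut: S→link, S→well with total capacity 3 = current flow value. Flow is maximum.

No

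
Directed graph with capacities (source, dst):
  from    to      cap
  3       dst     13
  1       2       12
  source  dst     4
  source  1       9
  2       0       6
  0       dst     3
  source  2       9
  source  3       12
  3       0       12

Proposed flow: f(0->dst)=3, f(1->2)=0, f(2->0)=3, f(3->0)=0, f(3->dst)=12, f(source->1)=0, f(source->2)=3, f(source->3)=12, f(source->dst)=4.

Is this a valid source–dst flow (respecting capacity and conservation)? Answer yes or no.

Yes

Every edge has 0 ≤ f(e) ≤ cap(e).
At each intermediate node, inflow equals outflow.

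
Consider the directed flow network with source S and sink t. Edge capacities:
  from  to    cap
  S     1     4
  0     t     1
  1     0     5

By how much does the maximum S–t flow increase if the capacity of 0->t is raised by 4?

3

Original max flow = 1.
After raising cap(0->t), augmenting paths through that edge carry 3 more units.
New max flow = 4. Increase = 3.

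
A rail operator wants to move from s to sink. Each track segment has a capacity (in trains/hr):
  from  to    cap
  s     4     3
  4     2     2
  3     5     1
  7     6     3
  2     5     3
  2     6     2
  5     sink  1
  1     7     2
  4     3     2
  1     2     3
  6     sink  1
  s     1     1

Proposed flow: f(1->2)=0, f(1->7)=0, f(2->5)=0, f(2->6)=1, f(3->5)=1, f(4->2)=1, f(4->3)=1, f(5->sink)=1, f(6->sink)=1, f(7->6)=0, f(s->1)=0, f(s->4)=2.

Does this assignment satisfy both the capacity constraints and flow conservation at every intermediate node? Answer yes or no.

Every edge has 0 ≤ f(e) ≤ cap(e).
At each intermediate node, inflow equals outflow.

Yes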